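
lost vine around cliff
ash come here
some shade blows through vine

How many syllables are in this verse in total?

13

Line 1: "lost vine around cliff": 1+1+2+1 = 5
Line 2: "ash come here": 1+1+1 = 3
Line 3: "some shade blows through vine": 1+1+1+1+1 = 5
Total: 5 + 3 + 5 = 13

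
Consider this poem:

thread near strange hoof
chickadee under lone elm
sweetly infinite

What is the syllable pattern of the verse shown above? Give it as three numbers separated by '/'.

4/7/5

Line 1: "thread near strange hoof": 1+1+1+1 = 4
Line 2: "chickadee under lone elm": 3+2+1+1 = 7
Line 3: "sweetly infinite": 2+3 = 5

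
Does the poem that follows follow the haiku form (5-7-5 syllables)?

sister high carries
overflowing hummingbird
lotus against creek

Line 1: sister (2), high (1), carries (2) → 5 ✓
Line 2: overflowing (4), hummingbird (3) → 7 ✓
Line 3: lotus (2), against (2), creek (1) → 5 ✓

Yes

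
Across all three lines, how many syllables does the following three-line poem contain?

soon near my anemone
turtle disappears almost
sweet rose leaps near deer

19

Line 1: soon(1) + near(1) + my(1) + anemone(4) = 7
Line 2: turtle(2) + disappears(3) + almost(2) = 7
Line 3: sweet(1) + rose(1) + leaps(1) + near(1) + deer(1) = 5
Total: 7 + 7 + 5 = 19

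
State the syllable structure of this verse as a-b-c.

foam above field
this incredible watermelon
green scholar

Line 1: foam(1) + above(2) + field(1) = 4
Line 2: this(1) + incredible(4) + watermelon(4) = 9
Line 3: green(1) + scholar(2) = 3

4-9-3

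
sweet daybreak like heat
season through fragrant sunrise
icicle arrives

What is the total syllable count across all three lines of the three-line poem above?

17

Line 1: sweet (1), daybreak (2), like (1), heat (1) → 5
Line 2: season (2), through (1), fragrant (2), sunrise (2) → 7
Line 3: icicle (3), arrives (2) → 5
Total: 5 + 7 + 5 = 17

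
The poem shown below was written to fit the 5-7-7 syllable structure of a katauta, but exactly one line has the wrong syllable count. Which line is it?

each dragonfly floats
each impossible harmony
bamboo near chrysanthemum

Line 1: "each dragonfly floats": 1+3+1 = 5 ✓
Line 2: "each impossible harmony": 1+4+3 = 8 (expected 7)
Line 3: "bamboo near chrysanthemum": 2+1+4 = 7 ✓

The second line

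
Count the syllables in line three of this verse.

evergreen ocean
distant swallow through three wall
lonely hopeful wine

Line three: "lonely hopeful wine": 2+2+1 = 5

5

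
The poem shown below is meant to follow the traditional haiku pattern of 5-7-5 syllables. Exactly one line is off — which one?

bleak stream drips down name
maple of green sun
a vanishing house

Line 2

Line 1: bleak (1), stream (1), drips (1), down (1), name (1) → 5 ✓
Line 2: maple (2), of (1), green (1), sun (1) → 5 (expected 7)
Line 3: a (1), vanishing (3), house (1) → 5 ✓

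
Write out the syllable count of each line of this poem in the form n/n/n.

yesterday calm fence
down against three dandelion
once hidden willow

Line 1: yesterday(3) + calm(1) + fence(1) = 5
Line 2: down(1) + against(2) + three(1) + dandelion(4) = 8
Line 3: once(1) + hidden(2) + willow(2) = 5

5/8/5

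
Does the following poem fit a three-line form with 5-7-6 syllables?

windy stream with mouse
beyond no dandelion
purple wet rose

No

Line 1: windy(2) + stream(1) + with(1) + mouse(1) = 5 ✓
Line 2: beyond(2) + no(1) + dandelion(4) = 7 ✓
Line 3: purple(2) + wet(1) + rose(1) = 4 (expected 6)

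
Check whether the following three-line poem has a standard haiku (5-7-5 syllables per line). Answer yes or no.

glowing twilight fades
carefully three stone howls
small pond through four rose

Line 1: glowing (2), twilight (2), fades (1) → 5 ✓
Line 2: carefully (3), three (1), stone (1), howls (1) → 6 (expected 7)
Line 3: small (1), pond (1), through (1), four (1), rose (1) → 5 ✓

No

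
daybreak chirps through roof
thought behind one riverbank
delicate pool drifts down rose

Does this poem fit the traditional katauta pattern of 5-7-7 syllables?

Yes

Line 1: daybreak(2) + chirps(1) + through(1) + roof(1) = 5 ✓
Line 2: thought(1) + behind(2) + one(1) + riverbank(3) = 7 ✓
Line 3: delicate(3) + pool(1) + drifts(1) + down(1) + rose(1) = 7 ✓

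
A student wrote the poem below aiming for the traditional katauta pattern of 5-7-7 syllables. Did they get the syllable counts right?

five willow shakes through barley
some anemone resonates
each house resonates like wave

Line 1: five (1), willow (2), shakes (1), through (1), barley (2) → 7 (expected 5)
Line 2: some (1), anemone (4), resonates (3) → 8 (expected 7)
Line 3: each (1), house (1), resonates (3), like (1), wave (1) → 7 ✓

No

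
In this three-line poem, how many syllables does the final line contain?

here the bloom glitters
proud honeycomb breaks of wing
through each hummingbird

The final line: "through each hummingbird": 1+1+3 = 5

5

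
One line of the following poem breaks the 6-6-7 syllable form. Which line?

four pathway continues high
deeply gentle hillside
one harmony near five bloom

Line 1

Line 1: four (1), pathway (2), continues (3), high (1) → 7 (expected 6)
Line 2: deeply (2), gentle (2), hillside (2) → 6 ✓
Line 3: one (1), harmony (3), near (1), five (1), bloom (1) → 7 ✓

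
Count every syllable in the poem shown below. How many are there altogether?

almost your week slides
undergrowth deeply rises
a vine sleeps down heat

17

Line 1: almost(2) + your(1) + week(1) + slides(1) = 5
Line 2: undergrowth(3) + deeply(2) + rises(2) = 7
Line 3: a(1) + vine(1) + sleeps(1) + down(1) + heat(1) = 5
Total: 5 + 7 + 5 = 17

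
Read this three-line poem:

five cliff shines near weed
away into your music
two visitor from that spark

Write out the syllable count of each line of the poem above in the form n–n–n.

5–7–7

Line 1: "five cliff shines near weed": 1+1+1+1+1 = 5
Line 2: "away into your music": 2+2+1+2 = 7
Line 3: "two visitor from that spark": 1+3+1+1+1 = 7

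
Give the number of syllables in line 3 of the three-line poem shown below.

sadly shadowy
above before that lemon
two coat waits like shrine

Line 3: "two coat waits like shrine": 1+1+1+1+1 = 5

5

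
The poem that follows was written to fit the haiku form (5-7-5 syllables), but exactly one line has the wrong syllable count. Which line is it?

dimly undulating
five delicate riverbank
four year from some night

Line 1: dimly(2) + undulating(4) = 6 (expected 5)
Line 2: five(1) + delicate(3) + riverbank(3) = 7 ✓
Line 3: four(1) + year(1) + from(1) + some(1) + night(1) = 5 ✓

The first line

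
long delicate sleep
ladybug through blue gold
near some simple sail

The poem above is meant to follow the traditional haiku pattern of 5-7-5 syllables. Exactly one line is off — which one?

The second line

Line 1: long (1), delicate (3), sleep (1) → 5 ✓
Line 2: ladybug (3), through (1), blue (1), gold (1) → 6 (expected 7)
Line 3: near (1), some (1), simple (2), sail (1) → 5 ✓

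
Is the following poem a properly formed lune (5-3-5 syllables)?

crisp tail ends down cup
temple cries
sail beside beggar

Line 1: crisp (1), tail (1), ends (1), down (1), cup (1) → 5 ✓
Line 2: temple (2), cries (1) → 3 ✓
Line 3: sail (1), beside (2), beggar (2) → 5 ✓

Yes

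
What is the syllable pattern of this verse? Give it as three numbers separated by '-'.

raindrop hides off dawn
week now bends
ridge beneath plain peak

Line 1: raindrop (2), hides (1), off (1), dawn (1) → 5
Line 2: week (1), now (1), bends (1) → 3
Line 3: ridge (1), beneath (2), plain (1), peak (1) → 5

5-3-5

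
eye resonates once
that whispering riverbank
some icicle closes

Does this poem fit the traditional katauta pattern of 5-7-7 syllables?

No

Line 1: eye(1) + resonates(3) + once(1) = 5 ✓
Line 2: that(1) + whispering(3) + riverbank(3) = 7 ✓
Line 3: some(1) + icicle(3) + closes(2) = 6 (expected 7)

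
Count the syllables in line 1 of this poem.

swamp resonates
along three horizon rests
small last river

Line 1: "swamp resonates": 1+3 = 4

4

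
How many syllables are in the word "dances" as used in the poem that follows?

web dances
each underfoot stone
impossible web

2

"dances" has 2 syllables.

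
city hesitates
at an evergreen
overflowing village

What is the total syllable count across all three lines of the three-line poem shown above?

16

Line 1: city(2) + hesitates(3) = 5
Line 2: at(1) + an(1) + evergreen(3) = 5
Line 3: overflowing(4) + village(2) = 6
Total: 5 + 5 + 6 = 16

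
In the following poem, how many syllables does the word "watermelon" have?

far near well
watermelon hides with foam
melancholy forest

4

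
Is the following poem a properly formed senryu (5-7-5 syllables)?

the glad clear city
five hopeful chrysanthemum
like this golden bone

Yes

Line 1: the (1), glad (1), clear (1), city (2) → 5 ✓
Line 2: five (1), hopeful (2), chrysanthemum (4) → 7 ✓
Line 3: like (1), this (1), golden (2), bone (1) → 5 ✓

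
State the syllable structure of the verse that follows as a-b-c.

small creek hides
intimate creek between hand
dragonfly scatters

Line 1: small(1) + creek(1) + hides(1) = 3
Line 2: intimate(3) + creek(1) + between(2) + hand(1) = 7
Line 3: dragonfly(3) + scatters(2) = 5

3-7-5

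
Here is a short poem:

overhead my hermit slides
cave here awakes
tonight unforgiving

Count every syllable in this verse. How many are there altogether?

Line 1: "overhead my hermit slides": 3+1+2+1 = 7
Line 2: "cave here awakes": 1+1+2 = 4
Line 3: "tonight unforgiving": 2+4 = 6
Total: 7 + 4 + 6 = 17

17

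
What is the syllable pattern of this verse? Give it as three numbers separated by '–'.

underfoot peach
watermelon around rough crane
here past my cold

4–8–4

Line 1: underfoot (3), peach (1) → 4
Line 2: watermelon (4), around (2), rough (1), crane (1) → 8
Line 3: here (1), past (1), my (1), cold (1) → 4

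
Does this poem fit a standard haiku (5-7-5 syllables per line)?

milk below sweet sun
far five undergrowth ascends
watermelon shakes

Line 1: milk(1) + below(2) + sweet(1) + sun(1) = 5 ✓
Line 2: far(1) + five(1) + undergrowth(3) + ascends(2) = 7 ✓
Line 3: watermelon(4) + shakes(1) = 5 ✓

Yes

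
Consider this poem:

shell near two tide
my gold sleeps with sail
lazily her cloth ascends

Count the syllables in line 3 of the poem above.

Line 3: "lazily her cloth ascends": 3+1+1+2 = 7

7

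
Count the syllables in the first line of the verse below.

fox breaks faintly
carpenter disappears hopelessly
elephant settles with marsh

The first line: fox (1), breaks (1), faintly (2) → 4

4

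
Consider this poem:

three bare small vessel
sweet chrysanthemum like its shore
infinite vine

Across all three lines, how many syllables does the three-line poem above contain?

Line 1: three(1) + bare(1) + small(1) + vessel(2) = 5
Line 2: sweet(1) + chrysanthemum(4) + like(1) + its(1) + shore(1) = 8
Line 3: infinite(3) + vine(1) = 4
Total: 5 + 8 + 4 = 17

17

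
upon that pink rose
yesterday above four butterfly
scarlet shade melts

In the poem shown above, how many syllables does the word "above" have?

2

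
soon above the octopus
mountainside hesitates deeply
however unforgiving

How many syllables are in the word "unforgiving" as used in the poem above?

4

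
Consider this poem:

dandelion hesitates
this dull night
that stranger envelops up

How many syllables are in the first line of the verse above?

The first line: dandelion (4), hesitates (3) → 7

7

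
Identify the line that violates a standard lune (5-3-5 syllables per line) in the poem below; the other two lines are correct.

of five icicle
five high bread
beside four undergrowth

The third line

Line 1: of(1) + five(1) + icicle(3) = 5 ✓
Line 2: five(1) + high(1) + bread(1) = 3 ✓
Line 3: beside(2) + four(1) + undergrowth(3) = 6 (expected 5)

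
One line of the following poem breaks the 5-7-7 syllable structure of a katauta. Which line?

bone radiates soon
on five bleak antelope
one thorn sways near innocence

Line 2

Line 1: bone(1) + radiates(3) + soon(1) = 5 ✓
Line 2: on(1) + five(1) + bleak(1) + antelope(3) = 6 (expected 7)
Line 3: one(1) + thorn(1) + sways(1) + near(1) + innocence(3) = 7 ✓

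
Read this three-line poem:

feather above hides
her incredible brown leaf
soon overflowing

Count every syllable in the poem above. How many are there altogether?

17

Line 1: feather(2) + above(2) + hides(1) = 5
Line 2: her(1) + incredible(4) + brown(1) + leaf(1) = 7
Line 3: soon(1) + overflowing(4) = 5
Total: 5 + 7 + 5 = 17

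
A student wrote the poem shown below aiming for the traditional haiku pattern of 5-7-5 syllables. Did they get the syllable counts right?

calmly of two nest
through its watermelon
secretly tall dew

Line 1: calmly(2) + of(1) + two(1) + nest(1) = 5 ✓
Line 2: through(1) + its(1) + watermelon(4) = 6 (expected 7)
Line 3: secretly(3) + tall(1) + dew(1) = 5 ✓

No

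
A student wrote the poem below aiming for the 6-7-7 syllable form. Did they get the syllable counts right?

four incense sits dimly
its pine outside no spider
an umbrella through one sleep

Line 1: "four incense sits dimly": 1+2+1+2 = 6 ✓
Line 2: "its pine outside no spider": 1+1+2+1+2 = 7 ✓
Line 3: "an umbrella through one sleep": 1+3+1+1+1 = 7 ✓

Yes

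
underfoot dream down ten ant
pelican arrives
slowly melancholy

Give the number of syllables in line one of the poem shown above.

Line one: underfoot (3), dream (1), down (1), ten (1), ant (1) → 7

7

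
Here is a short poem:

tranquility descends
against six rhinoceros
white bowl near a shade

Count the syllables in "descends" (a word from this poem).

2

"descends" has 2 syllables.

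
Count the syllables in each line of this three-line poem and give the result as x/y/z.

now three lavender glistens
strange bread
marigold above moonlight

Line 1: now(1) + three(1) + lavender(3) + glistens(2) = 7
Line 2: strange(1) + bread(1) = 2
Line 3: marigold(3) + above(2) + moonlight(2) = 7

7/2/7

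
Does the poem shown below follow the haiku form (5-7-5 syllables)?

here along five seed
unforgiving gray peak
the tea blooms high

Line 1: "here along five seed": 1+2+1+1 = 5 ✓
Line 2: "unforgiving gray peak": 4+1+1 = 6 (expected 7)
Line 3: "the tea blooms high": 1+1+1+1 = 4 (expected 5)

No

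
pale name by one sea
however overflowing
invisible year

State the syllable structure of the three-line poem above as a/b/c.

5/7/5

Line 1: "pale name by one sea": 1+1+1+1+1 = 5
Line 2: "however overflowing": 3+4 = 7
Line 3: "invisible year": 4+1 = 5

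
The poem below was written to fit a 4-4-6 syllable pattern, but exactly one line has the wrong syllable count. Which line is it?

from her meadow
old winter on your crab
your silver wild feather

Line 1: "from her meadow": 1+1+2 = 4 ✓
Line 2: "old winter on your crab": 1+2+1+1+1 = 6 (expected 4)
Line 3: "your silver wild feather": 1+2+1+2 = 6 ✓

Line 2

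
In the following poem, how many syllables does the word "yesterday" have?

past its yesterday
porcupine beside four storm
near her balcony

3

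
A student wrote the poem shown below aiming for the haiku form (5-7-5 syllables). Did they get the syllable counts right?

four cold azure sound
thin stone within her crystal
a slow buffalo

Yes

Line 1: four (1), cold (1), azure (2), sound (1) → 5 ✓
Line 2: thin (1), stone (1), within (2), her (1), crystal (2) → 7 ✓
Line 3: a (1), slow (1), buffalo (3) → 5 ✓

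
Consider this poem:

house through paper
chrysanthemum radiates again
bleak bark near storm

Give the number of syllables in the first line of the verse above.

The first line: house(1) + through(1) + paper(2) = 4

4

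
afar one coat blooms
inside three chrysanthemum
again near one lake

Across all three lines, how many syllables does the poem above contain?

17

Line 1: afar (2), one (1), coat (1), blooms (1) → 5
Line 2: inside (2), three (1), chrysanthemum (4) → 7
Line 3: again (2), near (1), one (1), lake (1) → 5
Total: 5 + 7 + 5 = 17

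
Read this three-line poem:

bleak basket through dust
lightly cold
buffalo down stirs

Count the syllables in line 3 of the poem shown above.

Line 3: buffalo (3), down (1), stirs (1) → 5

5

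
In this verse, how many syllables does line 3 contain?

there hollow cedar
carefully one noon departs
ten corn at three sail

Line 3: "ten corn at three sail": 1+1+1+1+1 = 5

5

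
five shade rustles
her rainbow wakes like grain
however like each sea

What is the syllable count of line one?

4

Line one: five (1), shade (1), rustles (2) → 4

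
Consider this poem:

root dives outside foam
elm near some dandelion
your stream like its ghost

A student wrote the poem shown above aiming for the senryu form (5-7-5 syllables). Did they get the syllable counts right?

Yes

Line 1: root(1) + dives(1) + outside(2) + foam(1) = 5 ✓
Line 2: elm(1) + near(1) + some(1) + dandelion(4) = 7 ✓
Line 3: your(1) + stream(1) + like(1) + its(1) + ghost(1) = 5 ✓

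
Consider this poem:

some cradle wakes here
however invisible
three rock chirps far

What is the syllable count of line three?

Line three: "three rock chirps far": 1+1+1+1 = 4

4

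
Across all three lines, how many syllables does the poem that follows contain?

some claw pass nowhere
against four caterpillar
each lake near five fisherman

Line 1: some (1), claw (1), pass (1), nowhere (2) → 5
Line 2: against (2), four (1), caterpillar (4) → 7
Line 3: each (1), lake (1), near (1), five (1), fisherman (3) → 7
Total: 5 + 7 + 7 = 19

19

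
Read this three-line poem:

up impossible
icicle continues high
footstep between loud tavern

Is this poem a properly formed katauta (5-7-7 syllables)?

Line 1: up(1) + impossible(4) = 5 ✓
Line 2: icicle(3) + continues(3) + high(1) = 7 ✓
Line 3: footstep(2) + between(2) + loud(1) + tavern(2) = 7 ✓

Yes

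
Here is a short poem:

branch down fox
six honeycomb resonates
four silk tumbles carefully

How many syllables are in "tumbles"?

2

"tumbles" has 2 syllables.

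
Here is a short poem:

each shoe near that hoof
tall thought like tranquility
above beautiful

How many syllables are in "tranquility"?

4

"tranquility" has 4 syllables.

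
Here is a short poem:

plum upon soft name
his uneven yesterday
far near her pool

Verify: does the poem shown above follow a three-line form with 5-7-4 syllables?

Line 1: plum(1) + upon(2) + soft(1) + name(1) = 5 ✓
Line 2: his(1) + uneven(3) + yesterday(3) = 7 ✓
Line 3: far(1) + near(1) + her(1) + pool(1) = 4 ✓

Yes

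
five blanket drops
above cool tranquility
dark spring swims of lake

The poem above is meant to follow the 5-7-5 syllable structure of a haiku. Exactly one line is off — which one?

Line 1: "five blanket drops": 1+2+1 = 4 (expected 5)
Line 2: "above cool tranquility": 2+1+4 = 7 ✓
Line 3: "dark spring swims of lake": 1+1+1+1+1 = 5 ✓

The first line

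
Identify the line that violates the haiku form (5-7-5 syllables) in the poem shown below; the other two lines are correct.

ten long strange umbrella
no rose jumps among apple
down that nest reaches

Line 1

Line 1: "ten long strange umbrella": 1+1+1+3 = 6 (expected 5)
Line 2: "no rose jumps among apple": 1+1+1+2+2 = 7 ✓
Line 3: "down that nest reaches": 1+1+1+2 = 5 ✓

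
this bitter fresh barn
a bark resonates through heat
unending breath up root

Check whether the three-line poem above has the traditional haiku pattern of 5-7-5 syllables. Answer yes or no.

No

Line 1: this(1) + bitter(2) + fresh(1) + barn(1) = 5 ✓
Line 2: a(1) + bark(1) + resonates(3) + through(1) + heat(1) = 7 ✓
Line 3: unending(3) + breath(1) + up(1) + root(1) = 6 (expected 5)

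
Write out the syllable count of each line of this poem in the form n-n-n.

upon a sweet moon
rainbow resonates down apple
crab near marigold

5-8-5

Line 1: "upon a sweet moon": 2+1+1+1 = 5
Line 2: "rainbow resonates down apple": 2+3+1+2 = 8
Line 3: "crab near marigold": 1+1+3 = 5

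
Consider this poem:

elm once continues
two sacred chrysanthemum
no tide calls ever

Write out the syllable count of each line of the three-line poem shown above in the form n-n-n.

5-7-5

Line 1: elm(1) + once(1) + continues(3) = 5
Line 2: two(1) + sacred(2) + chrysanthemum(4) = 7
Line 3: no(1) + tide(1) + calls(1) + ever(2) = 5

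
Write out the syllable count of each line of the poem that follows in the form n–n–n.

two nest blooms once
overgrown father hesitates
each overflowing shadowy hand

4–8–9

Line 1: two(1) + nest(1) + blooms(1) + once(1) = 4
Line 2: overgrown(3) + father(2) + hesitates(3) = 8
Line 3: each(1) + overflowing(4) + shadowy(3) + hand(1) = 9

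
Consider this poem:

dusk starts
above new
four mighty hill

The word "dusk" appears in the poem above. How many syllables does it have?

1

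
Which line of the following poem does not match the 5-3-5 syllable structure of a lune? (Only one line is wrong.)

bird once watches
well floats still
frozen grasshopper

Line 1

Line 1: bird (1), once (1), watches (2) → 4 (expected 5)
Line 2: well (1), floats (1), still (1) → 3 ✓
Line 3: frozen (2), grasshopper (3) → 5 ✓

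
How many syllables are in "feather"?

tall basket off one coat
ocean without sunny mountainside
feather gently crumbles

2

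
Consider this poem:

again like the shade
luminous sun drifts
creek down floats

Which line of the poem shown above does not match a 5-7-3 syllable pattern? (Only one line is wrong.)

Line 2

Line 1: "again like the shade": 2+1+1+1 = 5 ✓
Line 2: "luminous sun drifts": 3+1+1 = 5 (expected 7)
Line 3: "creek down floats": 1+1+1 = 3 ✓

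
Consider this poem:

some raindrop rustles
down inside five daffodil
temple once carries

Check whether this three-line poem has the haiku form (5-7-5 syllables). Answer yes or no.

Line 1: some (1), raindrop (2), rustles (2) → 5 ✓
Line 2: down (1), inside (2), five (1), daffodil (3) → 7 ✓
Line 3: temple (2), once (1), carries (2) → 5 ✓

Yes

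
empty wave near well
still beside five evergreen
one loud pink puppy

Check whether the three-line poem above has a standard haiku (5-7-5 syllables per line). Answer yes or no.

Yes

Line 1: empty(2) + wave(1) + near(1) + well(1) = 5 ✓
Line 2: still(1) + beside(2) + five(1) + evergreen(3) = 7 ✓
Line 3: one(1) + loud(1) + pink(1) + puppy(2) = 5 ✓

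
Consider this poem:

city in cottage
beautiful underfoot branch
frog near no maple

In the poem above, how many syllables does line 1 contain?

Line 1: "city in cottage": 2+1+2 = 5

5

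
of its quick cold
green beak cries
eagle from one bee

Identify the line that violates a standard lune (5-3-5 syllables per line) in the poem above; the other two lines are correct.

The first line

Line 1: "of its quick cold": 1+1+1+1 = 4 (expected 5)
Line 2: "green beak cries": 1+1+1 = 3 ✓
Line 3: "eagle from one bee": 2+1+1+1 = 5 ✓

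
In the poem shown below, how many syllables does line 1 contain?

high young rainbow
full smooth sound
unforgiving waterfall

Line 1: "high young rainbow": 1+1+2 = 4

4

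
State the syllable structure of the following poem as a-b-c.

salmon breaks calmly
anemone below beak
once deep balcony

Line 1: "salmon breaks calmly": 2+1+2 = 5
Line 2: "anemone below beak": 4+2+1 = 7
Line 3: "once deep balcony": 1+1+3 = 5

5-7-5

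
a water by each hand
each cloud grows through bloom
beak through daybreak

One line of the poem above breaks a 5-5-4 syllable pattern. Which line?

Line 1

Line 1: a(1) + water(2) + by(1) + each(1) + hand(1) = 6 (expected 5)
Line 2: each(1) + cloud(1) + grows(1) + through(1) + bloom(1) = 5 ✓
Line 3: beak(1) + through(1) + daybreak(2) = 4 ✓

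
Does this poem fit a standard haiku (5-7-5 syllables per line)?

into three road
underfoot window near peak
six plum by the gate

Line 1: into(2) + three(1) + road(1) = 4 (expected 5)
Line 2: underfoot(3) + window(2) + near(1) + peak(1) = 7 ✓
Line 3: six(1) + plum(1) + by(1) + the(1) + gate(1) = 5 ✓

No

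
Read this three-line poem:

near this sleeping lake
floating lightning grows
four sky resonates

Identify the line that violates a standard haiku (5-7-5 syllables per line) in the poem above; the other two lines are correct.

Line 2

Line 1: "near this sleeping lake": 1+1+2+1 = 5 ✓
Line 2: "floating lightning grows": 2+2+1 = 5 (expected 7)
Line 3: "four sky resonates": 1+1+3 = 5 ✓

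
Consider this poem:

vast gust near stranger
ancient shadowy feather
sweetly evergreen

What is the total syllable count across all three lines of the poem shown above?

Line 1: vast(1) + gust(1) + near(1) + stranger(2) = 5
Line 2: ancient(2) + shadowy(3) + feather(2) = 7
Line 3: sweetly(2) + evergreen(3) = 5
Total: 5 + 7 + 5 = 17

17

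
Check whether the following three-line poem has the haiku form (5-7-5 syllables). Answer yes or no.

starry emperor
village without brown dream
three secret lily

No

Line 1: starry (2), emperor (3) → 5 ✓
Line 2: village (2), without (2), brown (1), dream (1) → 6 (expected 7)
Line 3: three (1), secret (2), lily (2) → 5 ✓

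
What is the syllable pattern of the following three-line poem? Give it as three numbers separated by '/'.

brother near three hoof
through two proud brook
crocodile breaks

Line 1: "brother near three hoof": 2+1+1+1 = 5
Line 2: "through two proud brook": 1+1+1+1 = 4
Line 3: "crocodile breaks": 3+1 = 4

5/4/4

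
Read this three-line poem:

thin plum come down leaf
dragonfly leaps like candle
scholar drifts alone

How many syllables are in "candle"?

2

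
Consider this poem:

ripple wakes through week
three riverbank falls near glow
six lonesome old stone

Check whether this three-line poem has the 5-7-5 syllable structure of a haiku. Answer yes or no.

Yes

Line 1: ripple (2), wakes (1), through (1), week (1) → 5 ✓
Line 2: three (1), riverbank (3), falls (1), near (1), glow (1) → 7 ✓
Line 3: six (1), lonesome (2), old (1), stone (1) → 5 ✓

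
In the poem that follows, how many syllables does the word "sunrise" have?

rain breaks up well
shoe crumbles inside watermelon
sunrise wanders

"sunrise" has 2 syllables.

2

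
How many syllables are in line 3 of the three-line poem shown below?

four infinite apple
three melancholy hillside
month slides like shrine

Line 3: month(1) + slides(1) + like(1) + shrine(1) = 4

4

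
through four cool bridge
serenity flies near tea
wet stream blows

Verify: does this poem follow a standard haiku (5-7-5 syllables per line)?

Line 1: "through four cool bridge": 1+1+1+1 = 4 (expected 5)
Line 2: "serenity flies near tea": 4+1+1+1 = 7 ✓
Line 3: "wet stream blows": 1+1+1 = 3 (expected 5)

No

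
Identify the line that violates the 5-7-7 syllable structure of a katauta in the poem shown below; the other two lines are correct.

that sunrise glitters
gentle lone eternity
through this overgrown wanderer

The third line

Line 1: "that sunrise glitters": 1+2+2 = 5 ✓
Line 2: "gentle lone eternity": 2+1+4 = 7 ✓
Line 3: "through this overgrown wanderer": 1+1+3+3 = 8 (expected 7)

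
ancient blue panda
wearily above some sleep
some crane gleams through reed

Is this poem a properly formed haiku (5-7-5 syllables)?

Yes

Line 1: "ancient blue panda": 2+1+2 = 5 ✓
Line 2: "wearily above some sleep": 3+2+1+1 = 7 ✓
Line 3: "some crane gleams through reed": 1+1+1+1+1 = 5 ✓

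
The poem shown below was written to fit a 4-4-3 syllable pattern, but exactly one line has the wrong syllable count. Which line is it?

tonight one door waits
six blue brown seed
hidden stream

Line 1: tonight (2), one (1), door (1), waits (1) → 5 (expected 4)
Line 2: six (1), blue (1), brown (1), seed (1) → 4 ✓
Line 3: hidden (2), stream (1) → 3 ✓

The first line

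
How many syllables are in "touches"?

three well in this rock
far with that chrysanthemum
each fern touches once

2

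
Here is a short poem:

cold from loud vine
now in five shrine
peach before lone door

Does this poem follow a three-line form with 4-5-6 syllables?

Line 1: "cold from loud vine": 1+1+1+1 = 4 ✓
Line 2: "now in five shrine": 1+1+1+1 = 4 (expected 5)
Line 3: "peach before lone door": 1+2+1+1 = 5 (expected 6)

No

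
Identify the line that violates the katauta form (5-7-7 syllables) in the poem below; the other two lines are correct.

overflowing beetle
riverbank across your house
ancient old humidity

The first line

Line 1: "overflowing beetle": 4+2 = 6 (expected 5)
Line 2: "riverbank across your house": 3+2+1+1 = 7 ✓
Line 3: "ancient old humidity": 2+1+4 = 7 ✓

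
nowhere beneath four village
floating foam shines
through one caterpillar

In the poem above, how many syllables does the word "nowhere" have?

"nowhere" has 2 syllables.

2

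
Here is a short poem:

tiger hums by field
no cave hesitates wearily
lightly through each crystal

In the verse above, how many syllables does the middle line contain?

The middle line: no (1), cave (1), hesitates (3), wearily (3) → 8

8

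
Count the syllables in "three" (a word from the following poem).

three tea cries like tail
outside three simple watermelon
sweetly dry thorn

1

"three" has 1 syllable.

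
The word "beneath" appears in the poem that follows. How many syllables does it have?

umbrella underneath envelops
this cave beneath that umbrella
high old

2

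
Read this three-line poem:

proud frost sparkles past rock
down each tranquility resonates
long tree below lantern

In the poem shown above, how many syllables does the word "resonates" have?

3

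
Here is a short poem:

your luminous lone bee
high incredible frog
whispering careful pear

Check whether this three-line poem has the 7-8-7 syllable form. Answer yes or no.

Line 1: your (1), luminous (3), lone (1), bee (1) → 6 (expected 7)
Line 2: high (1), incredible (4), frog (1) → 6 (expected 8)
Line 3: whispering (3), careful (2), pear (1) → 6 (expected 7)

No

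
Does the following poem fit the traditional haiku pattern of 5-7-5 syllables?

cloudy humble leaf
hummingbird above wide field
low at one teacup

Yes

Line 1: cloudy(2) + humble(2) + leaf(1) = 5 ✓
Line 2: hummingbird(3) + above(2) + wide(1) + field(1) = 7 ✓
Line 3: low(1) + at(1) + one(1) + teacup(2) = 5 ✓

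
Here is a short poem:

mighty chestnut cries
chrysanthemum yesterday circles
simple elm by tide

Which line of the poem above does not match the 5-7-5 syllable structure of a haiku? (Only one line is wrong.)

Line 1: mighty (2), chestnut (2), cries (1) → 5 ✓
Line 2: chrysanthemum (4), yesterday (3), circles (2) → 9 (expected 7)
Line 3: simple (2), elm (1), by (1), tide (1) → 5 ✓

The second line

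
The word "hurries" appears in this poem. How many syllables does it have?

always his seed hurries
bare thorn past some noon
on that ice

2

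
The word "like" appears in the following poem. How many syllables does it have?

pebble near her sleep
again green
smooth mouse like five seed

1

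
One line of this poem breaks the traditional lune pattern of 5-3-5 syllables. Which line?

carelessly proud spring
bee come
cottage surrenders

Line 1: carelessly (3), proud (1), spring (1) → 5 ✓
Line 2: bee (1), come (1) → 2 (expected 3)
Line 3: cottage (2), surrenders (3) → 5 ✓

The second line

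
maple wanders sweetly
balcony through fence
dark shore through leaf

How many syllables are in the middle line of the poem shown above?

5

The middle line: balcony (3), through (1), fence (1) → 5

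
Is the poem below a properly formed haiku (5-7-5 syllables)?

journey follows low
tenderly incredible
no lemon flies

No

Line 1: "journey follows low": 2+2+1 = 5 ✓
Line 2: "tenderly incredible": 3+4 = 7 ✓
Line 3: "no lemon flies": 1+2+1 = 4 (expected 5)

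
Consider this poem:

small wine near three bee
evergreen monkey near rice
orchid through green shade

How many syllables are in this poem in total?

Line 1: small(1) + wine(1) + near(1) + three(1) + bee(1) = 5
Line 2: evergreen(3) + monkey(2) + near(1) + rice(1) = 7
Line 3: orchid(2) + through(1) + green(1) + shade(1) = 5
Total: 5 + 7 + 5 = 17

17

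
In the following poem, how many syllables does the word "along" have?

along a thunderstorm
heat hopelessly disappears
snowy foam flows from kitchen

"along" has 2 syllables.

2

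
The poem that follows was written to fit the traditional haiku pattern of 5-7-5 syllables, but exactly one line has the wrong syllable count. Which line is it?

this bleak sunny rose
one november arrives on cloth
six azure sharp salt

Line 2

Line 1: this (1), bleak (1), sunny (2), rose (1) → 5 ✓
Line 2: one (1), november (3), arrives (2), on (1), cloth (1) → 8 (expected 7)
Line 3: six (1), azure (2), sharp (1), salt (1) → 5 ✓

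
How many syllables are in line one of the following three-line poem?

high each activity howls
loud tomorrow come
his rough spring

Line one: high (1), each (1), activity (4), howls (1) → 7

7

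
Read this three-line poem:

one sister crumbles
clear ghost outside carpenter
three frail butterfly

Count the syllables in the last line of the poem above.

5

The last line: three(1) + frail(1) + butterfly(3) = 5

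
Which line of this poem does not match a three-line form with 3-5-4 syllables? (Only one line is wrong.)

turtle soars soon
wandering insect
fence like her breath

The first line

Line 1: "turtle soars soon": 2+1+1 = 4 (expected 3)
Line 2: "wandering insect": 3+2 = 5 ✓
Line 3: "fence like her breath": 1+1+1+1 = 4 ✓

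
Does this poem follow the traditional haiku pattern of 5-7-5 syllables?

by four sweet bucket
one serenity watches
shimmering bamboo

Yes

Line 1: by(1) + four(1) + sweet(1) + bucket(2) = 5 ✓
Line 2: one(1) + serenity(4) + watches(2) = 7 ✓
Line 3: shimmering(3) + bamboo(2) = 5 ✓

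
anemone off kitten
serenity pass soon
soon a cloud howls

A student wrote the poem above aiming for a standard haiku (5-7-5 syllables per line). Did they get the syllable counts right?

Line 1: anemone(4) + off(1) + kitten(2) = 7 (expected 5)
Line 2: serenity(4) + pass(1) + soon(1) = 6 (expected 7)
Line 3: soon(1) + a(1) + cloud(1) + howls(1) = 4 (expected 5)

No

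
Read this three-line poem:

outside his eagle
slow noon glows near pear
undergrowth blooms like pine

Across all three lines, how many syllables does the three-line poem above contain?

16

Line 1: outside (2), his (1), eagle (2) → 5
Line 2: slow (1), noon (1), glows (1), near (1), pear (1) → 5
Line 3: undergrowth (3), blooms (1), like (1), pine (1) → 6
Total: 5 + 5 + 6 = 16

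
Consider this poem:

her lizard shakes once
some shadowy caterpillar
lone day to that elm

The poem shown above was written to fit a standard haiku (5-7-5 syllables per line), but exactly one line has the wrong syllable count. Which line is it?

Line 1: her(1) + lizard(2) + shakes(1) + once(1) = 5 ✓
Line 2: some(1) + shadowy(3) + caterpillar(4) = 8 (expected 7)
Line 3: lone(1) + day(1) + to(1) + that(1) + elm(1) = 5 ✓

The second line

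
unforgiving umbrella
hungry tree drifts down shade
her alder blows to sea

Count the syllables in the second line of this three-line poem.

6

The second line: hungry(2) + tree(1) + drifts(1) + down(1) + shade(1) = 6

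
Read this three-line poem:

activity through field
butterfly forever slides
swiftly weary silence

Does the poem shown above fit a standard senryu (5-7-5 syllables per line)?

Line 1: activity(4) + through(1) + field(1) = 6 (expected 5)
Line 2: butterfly(3) + forever(3) + slides(1) = 7 ✓
Line 3: swiftly(2) + weary(2) + silence(2) = 6 (expected 5)

No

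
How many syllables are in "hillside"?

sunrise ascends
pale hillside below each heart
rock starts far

2

"hillside" has 2 syllables.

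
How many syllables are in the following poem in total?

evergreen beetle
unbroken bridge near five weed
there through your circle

Line 1: evergreen (3), beetle (2) → 5
Line 2: unbroken (3), bridge (1), near (1), five (1), weed (1) → 7
Line 3: there (1), through (1), your (1), circle (2) → 5
Total: 5 + 7 + 5 = 17

17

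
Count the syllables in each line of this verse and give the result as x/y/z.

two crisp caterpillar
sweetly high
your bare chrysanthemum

Line 1: two(1) + crisp(1) + caterpillar(4) = 6
Line 2: sweetly(2) + high(1) = 3
Line 3: your(1) + bare(1) + chrysanthemum(4) = 6

6/3/6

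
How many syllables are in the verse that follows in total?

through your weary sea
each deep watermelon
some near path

Line 1: through (1), your (1), weary (2), sea (1) → 5
Line 2: each (1), deep (1), watermelon (4) → 6
Line 3: some (1), near (1), path (1) → 3
Total: 5 + 6 + 3 = 14

14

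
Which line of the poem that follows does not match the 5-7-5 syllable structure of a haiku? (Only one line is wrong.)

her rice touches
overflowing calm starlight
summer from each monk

Line 1: her(1) + rice(1) + touches(2) = 4 (expected 5)
Line 2: overflowing(4) + calm(1) + starlight(2) = 7 ✓
Line 3: summer(2) + from(1) + each(1) + monk(1) = 5 ✓

The first line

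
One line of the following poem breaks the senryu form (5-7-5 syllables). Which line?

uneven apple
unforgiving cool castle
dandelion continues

Line 3

Line 1: "uneven apple": 3+2 = 5 ✓
Line 2: "unforgiving cool castle": 4+1+2 = 7 ✓
Line 3: "dandelion continues": 4+3 = 7 (expected 5)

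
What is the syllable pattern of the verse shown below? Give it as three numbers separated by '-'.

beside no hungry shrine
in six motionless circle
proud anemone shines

6-7-6

Line 1: beside(2) + no(1) + hungry(2) + shrine(1) = 6
Line 2: in(1) + six(1) + motionless(3) + circle(2) = 7
Line 3: proud(1) + anemone(4) + shines(1) = 6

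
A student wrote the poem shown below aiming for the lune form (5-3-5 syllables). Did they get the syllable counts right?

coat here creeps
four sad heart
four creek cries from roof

Line 1: coat(1) + here(1) + creeps(1) = 3 (expected 5)
Line 2: four(1) + sad(1) + heart(1) = 3 ✓
Line 3: four(1) + creek(1) + cries(1) + from(1) + roof(1) = 5 ✓

No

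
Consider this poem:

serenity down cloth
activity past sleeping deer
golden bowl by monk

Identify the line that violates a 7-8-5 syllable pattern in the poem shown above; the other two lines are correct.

Line 1

Line 1: serenity (4), down (1), cloth (1) → 6 (expected 7)
Line 2: activity (4), past (1), sleeping (2), deer (1) → 8 ✓
Line 3: golden (2), bowl (1), by (1), monk (1) → 5 ✓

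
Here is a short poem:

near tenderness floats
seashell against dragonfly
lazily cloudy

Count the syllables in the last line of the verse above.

5

The last line: lazily (3), cloudy (2) → 5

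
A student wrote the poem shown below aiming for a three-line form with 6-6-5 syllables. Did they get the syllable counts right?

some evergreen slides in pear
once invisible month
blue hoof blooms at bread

No

Line 1: some(1) + evergreen(3) + slides(1) + in(1) + pear(1) = 7 (expected 6)
Line 2: once(1) + invisible(4) + month(1) = 6 ✓
Line 3: blue(1) + hoof(1) + blooms(1) + at(1) + bread(1) = 5 ✓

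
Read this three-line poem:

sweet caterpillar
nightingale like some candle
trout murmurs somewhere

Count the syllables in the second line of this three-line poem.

7

The second line: nightingale(3) + like(1) + some(1) + candle(2) = 7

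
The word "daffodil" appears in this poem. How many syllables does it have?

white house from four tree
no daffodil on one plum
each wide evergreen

3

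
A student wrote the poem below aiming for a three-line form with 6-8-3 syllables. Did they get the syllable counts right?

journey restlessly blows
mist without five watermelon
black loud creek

Line 1: journey(2) + restlessly(3) + blows(1) = 6 ✓
Line 2: mist(1) + without(2) + five(1) + watermelon(4) = 8 ✓
Line 3: black(1) + loud(1) + creek(1) = 3 ✓

Yes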